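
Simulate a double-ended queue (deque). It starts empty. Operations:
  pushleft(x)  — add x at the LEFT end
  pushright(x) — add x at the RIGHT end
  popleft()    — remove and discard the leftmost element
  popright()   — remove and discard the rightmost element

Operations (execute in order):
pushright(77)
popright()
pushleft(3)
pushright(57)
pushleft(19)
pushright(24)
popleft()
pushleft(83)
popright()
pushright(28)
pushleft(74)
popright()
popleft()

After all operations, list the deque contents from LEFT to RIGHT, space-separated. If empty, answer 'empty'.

pushright(77): [77]
popright(): []
pushleft(3): [3]
pushright(57): [3, 57]
pushleft(19): [19, 3, 57]
pushright(24): [19, 3, 57, 24]
popleft(): [3, 57, 24]
pushleft(83): [83, 3, 57, 24]
popright(): [83, 3, 57]
pushright(28): [83, 3, 57, 28]
pushleft(74): [74, 83, 3, 57, 28]
popright(): [74, 83, 3, 57]
popleft(): [83, 3, 57]

Answer: 83 3 57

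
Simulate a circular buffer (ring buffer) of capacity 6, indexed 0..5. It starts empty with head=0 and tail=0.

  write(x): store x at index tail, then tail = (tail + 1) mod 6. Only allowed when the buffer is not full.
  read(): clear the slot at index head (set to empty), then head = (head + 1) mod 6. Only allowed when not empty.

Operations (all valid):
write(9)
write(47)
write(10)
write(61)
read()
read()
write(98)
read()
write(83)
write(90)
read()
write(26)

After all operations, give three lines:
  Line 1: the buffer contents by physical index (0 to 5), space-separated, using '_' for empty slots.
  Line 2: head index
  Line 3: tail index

Answer: 90 26 _ _ 98 83
4
2

Derivation:
write(9): buf=[9 _ _ _ _ _], head=0, tail=1, size=1
write(47): buf=[9 47 _ _ _ _], head=0, tail=2, size=2
write(10): buf=[9 47 10 _ _ _], head=0, tail=3, size=3
write(61): buf=[9 47 10 61 _ _], head=0, tail=4, size=4
read(): buf=[_ 47 10 61 _ _], head=1, tail=4, size=3
read(): buf=[_ _ 10 61 _ _], head=2, tail=4, size=2
write(98): buf=[_ _ 10 61 98 _], head=2, tail=5, size=3
read(): buf=[_ _ _ 61 98 _], head=3, tail=5, size=2
write(83): buf=[_ _ _ 61 98 83], head=3, tail=0, size=3
write(90): buf=[90 _ _ 61 98 83], head=3, tail=1, size=4
read(): buf=[90 _ _ _ 98 83], head=4, tail=1, size=3
write(26): buf=[90 26 _ _ 98 83], head=4, tail=2, size=4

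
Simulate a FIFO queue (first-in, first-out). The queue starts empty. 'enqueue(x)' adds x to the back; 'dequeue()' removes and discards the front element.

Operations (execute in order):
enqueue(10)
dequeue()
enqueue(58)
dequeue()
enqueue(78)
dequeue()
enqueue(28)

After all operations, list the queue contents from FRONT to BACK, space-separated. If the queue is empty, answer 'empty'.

Answer: 28

Derivation:
enqueue(10): [10]
dequeue(): []
enqueue(58): [58]
dequeue(): []
enqueue(78): [78]
dequeue(): []
enqueue(28): [28]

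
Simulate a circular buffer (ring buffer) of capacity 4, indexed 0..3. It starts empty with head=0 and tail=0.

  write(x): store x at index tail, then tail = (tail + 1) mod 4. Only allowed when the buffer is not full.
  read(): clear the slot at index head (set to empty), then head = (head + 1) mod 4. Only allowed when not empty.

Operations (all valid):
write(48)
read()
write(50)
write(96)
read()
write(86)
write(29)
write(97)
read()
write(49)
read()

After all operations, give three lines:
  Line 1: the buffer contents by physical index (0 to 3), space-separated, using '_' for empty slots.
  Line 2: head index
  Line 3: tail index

write(48): buf=[48 _ _ _], head=0, tail=1, size=1
read(): buf=[_ _ _ _], head=1, tail=1, size=0
write(50): buf=[_ 50 _ _], head=1, tail=2, size=1
write(96): buf=[_ 50 96 _], head=1, tail=3, size=2
read(): buf=[_ _ 96 _], head=2, tail=3, size=1
write(86): buf=[_ _ 96 86], head=2, tail=0, size=2
write(29): buf=[29 _ 96 86], head=2, tail=1, size=3
write(97): buf=[29 97 96 86], head=2, tail=2, size=4
read(): buf=[29 97 _ 86], head=3, tail=2, size=3
write(49): buf=[29 97 49 86], head=3, tail=3, size=4
read(): buf=[29 97 49 _], head=0, tail=3, size=3

Answer: 29 97 49 _
0
3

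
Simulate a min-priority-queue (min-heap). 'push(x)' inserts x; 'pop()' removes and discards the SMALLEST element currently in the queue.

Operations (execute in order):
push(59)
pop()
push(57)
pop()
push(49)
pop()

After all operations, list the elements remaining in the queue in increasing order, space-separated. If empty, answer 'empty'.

push(59): heap contents = [59]
pop() → 59: heap contents = []
push(57): heap contents = [57]
pop() → 57: heap contents = []
push(49): heap contents = [49]
pop() → 49: heap contents = []

Answer: empty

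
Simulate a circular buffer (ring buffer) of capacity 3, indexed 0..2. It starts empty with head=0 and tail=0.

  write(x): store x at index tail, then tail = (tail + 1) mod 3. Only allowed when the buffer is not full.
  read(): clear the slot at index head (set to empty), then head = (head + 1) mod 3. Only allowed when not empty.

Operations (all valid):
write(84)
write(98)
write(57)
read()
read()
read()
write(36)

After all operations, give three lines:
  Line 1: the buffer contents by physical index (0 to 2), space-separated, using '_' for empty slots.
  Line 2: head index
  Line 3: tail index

Answer: 36 _ _
0
1

Derivation:
write(84): buf=[84 _ _], head=0, tail=1, size=1
write(98): buf=[84 98 _], head=0, tail=2, size=2
write(57): buf=[84 98 57], head=0, tail=0, size=3
read(): buf=[_ 98 57], head=1, tail=0, size=2
read(): buf=[_ _ 57], head=2, tail=0, size=1
read(): buf=[_ _ _], head=0, tail=0, size=0
write(36): buf=[36 _ _], head=0, tail=1, size=1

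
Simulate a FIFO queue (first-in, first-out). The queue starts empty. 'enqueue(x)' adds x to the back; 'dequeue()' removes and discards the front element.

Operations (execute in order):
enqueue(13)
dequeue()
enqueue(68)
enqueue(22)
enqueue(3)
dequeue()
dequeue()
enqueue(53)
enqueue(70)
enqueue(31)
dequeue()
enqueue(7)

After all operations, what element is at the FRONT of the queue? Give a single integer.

enqueue(13): queue = [13]
dequeue(): queue = []
enqueue(68): queue = [68]
enqueue(22): queue = [68, 22]
enqueue(3): queue = [68, 22, 3]
dequeue(): queue = [22, 3]
dequeue(): queue = [3]
enqueue(53): queue = [3, 53]
enqueue(70): queue = [3, 53, 70]
enqueue(31): queue = [3, 53, 70, 31]
dequeue(): queue = [53, 70, 31]
enqueue(7): queue = [53, 70, 31, 7]

Answer: 53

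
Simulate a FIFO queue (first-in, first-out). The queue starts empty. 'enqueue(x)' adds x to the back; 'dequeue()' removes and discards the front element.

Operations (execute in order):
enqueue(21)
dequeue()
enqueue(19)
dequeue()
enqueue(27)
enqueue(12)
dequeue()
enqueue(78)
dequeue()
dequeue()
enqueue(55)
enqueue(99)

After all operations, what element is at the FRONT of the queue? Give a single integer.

enqueue(21): queue = [21]
dequeue(): queue = []
enqueue(19): queue = [19]
dequeue(): queue = []
enqueue(27): queue = [27]
enqueue(12): queue = [27, 12]
dequeue(): queue = [12]
enqueue(78): queue = [12, 78]
dequeue(): queue = [78]
dequeue(): queue = []
enqueue(55): queue = [55]
enqueue(99): queue = [55, 99]

Answer: 55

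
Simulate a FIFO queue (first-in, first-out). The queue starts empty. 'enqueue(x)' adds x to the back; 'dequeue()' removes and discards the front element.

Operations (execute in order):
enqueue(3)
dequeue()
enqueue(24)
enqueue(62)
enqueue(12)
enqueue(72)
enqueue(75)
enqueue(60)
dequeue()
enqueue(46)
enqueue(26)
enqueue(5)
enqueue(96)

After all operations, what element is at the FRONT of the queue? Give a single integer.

Answer: 62

Derivation:
enqueue(3): queue = [3]
dequeue(): queue = []
enqueue(24): queue = [24]
enqueue(62): queue = [24, 62]
enqueue(12): queue = [24, 62, 12]
enqueue(72): queue = [24, 62, 12, 72]
enqueue(75): queue = [24, 62, 12, 72, 75]
enqueue(60): queue = [24, 62, 12, 72, 75, 60]
dequeue(): queue = [62, 12, 72, 75, 60]
enqueue(46): queue = [62, 12, 72, 75, 60, 46]
enqueue(26): queue = [62, 12, 72, 75, 60, 46, 26]
enqueue(5): queue = [62, 12, 72, 75, 60, 46, 26, 5]
enqueue(96): queue = [62, 12, 72, 75, 60, 46, 26, 5, 96]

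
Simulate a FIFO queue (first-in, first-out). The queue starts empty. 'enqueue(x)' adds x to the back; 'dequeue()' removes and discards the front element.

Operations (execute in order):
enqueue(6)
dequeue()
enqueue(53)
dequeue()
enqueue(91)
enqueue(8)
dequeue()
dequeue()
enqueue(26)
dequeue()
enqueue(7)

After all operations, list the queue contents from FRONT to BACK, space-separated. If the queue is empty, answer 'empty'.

Answer: 7

Derivation:
enqueue(6): [6]
dequeue(): []
enqueue(53): [53]
dequeue(): []
enqueue(91): [91]
enqueue(8): [91, 8]
dequeue(): [8]
dequeue(): []
enqueue(26): [26]
dequeue(): []
enqueue(7): [7]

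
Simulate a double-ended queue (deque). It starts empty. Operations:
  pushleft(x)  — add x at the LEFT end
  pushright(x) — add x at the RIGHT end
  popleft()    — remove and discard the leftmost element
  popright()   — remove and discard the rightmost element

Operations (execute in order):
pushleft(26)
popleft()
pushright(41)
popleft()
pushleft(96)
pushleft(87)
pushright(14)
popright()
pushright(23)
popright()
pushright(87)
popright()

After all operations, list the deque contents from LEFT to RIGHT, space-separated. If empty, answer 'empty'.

Answer: 87 96

Derivation:
pushleft(26): [26]
popleft(): []
pushright(41): [41]
popleft(): []
pushleft(96): [96]
pushleft(87): [87, 96]
pushright(14): [87, 96, 14]
popright(): [87, 96]
pushright(23): [87, 96, 23]
popright(): [87, 96]
pushright(87): [87, 96, 87]
popright(): [87, 96]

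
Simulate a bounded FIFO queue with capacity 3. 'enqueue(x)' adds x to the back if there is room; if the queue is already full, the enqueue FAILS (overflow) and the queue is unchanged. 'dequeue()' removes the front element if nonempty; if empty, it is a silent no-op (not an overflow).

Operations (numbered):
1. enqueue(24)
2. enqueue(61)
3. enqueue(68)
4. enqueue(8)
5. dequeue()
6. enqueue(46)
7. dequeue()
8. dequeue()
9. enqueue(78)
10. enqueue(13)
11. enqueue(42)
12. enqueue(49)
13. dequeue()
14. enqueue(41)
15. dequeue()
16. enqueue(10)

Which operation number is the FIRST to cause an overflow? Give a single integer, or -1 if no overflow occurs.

1. enqueue(24): size=1
2. enqueue(61): size=2
3. enqueue(68): size=3
4. enqueue(8): size=3=cap → OVERFLOW (fail)
5. dequeue(): size=2
6. enqueue(46): size=3
7. dequeue(): size=2
8. dequeue(): size=1
9. enqueue(78): size=2
10. enqueue(13): size=3
11. enqueue(42): size=3=cap → OVERFLOW (fail)
12. enqueue(49): size=3=cap → OVERFLOW (fail)
13. dequeue(): size=2
14. enqueue(41): size=3
15. dequeue(): size=2
16. enqueue(10): size=3

Answer: 4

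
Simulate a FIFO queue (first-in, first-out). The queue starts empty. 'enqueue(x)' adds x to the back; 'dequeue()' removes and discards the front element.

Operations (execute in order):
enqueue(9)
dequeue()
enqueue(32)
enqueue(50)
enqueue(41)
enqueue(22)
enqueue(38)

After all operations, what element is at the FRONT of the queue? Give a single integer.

Answer: 32

Derivation:
enqueue(9): queue = [9]
dequeue(): queue = []
enqueue(32): queue = [32]
enqueue(50): queue = [32, 50]
enqueue(41): queue = [32, 50, 41]
enqueue(22): queue = [32, 50, 41, 22]
enqueue(38): queue = [32, 50, 41, 22, 38]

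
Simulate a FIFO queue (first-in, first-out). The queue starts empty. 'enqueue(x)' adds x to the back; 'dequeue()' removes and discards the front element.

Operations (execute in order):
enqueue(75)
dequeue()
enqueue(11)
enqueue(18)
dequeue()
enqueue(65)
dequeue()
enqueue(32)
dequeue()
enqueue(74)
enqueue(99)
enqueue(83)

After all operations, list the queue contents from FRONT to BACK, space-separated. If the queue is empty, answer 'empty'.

enqueue(75): [75]
dequeue(): []
enqueue(11): [11]
enqueue(18): [11, 18]
dequeue(): [18]
enqueue(65): [18, 65]
dequeue(): [65]
enqueue(32): [65, 32]
dequeue(): [32]
enqueue(74): [32, 74]
enqueue(99): [32, 74, 99]
enqueue(83): [32, 74, 99, 83]

Answer: 32 74 99 83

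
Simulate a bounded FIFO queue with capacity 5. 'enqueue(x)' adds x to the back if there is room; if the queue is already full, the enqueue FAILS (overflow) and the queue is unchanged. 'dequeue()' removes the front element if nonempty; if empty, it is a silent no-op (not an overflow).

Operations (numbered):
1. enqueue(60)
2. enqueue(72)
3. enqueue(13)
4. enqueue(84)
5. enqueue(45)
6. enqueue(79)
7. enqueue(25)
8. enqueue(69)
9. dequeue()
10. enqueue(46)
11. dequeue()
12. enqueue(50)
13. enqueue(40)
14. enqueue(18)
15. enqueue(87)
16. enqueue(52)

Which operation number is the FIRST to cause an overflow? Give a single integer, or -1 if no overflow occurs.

1. enqueue(60): size=1
2. enqueue(72): size=2
3. enqueue(13): size=3
4. enqueue(84): size=4
5. enqueue(45): size=5
6. enqueue(79): size=5=cap → OVERFLOW (fail)
7. enqueue(25): size=5=cap → OVERFLOW (fail)
8. enqueue(69): size=5=cap → OVERFLOW (fail)
9. dequeue(): size=4
10. enqueue(46): size=5
11. dequeue(): size=4
12. enqueue(50): size=5
13. enqueue(40): size=5=cap → OVERFLOW (fail)
14. enqueue(18): size=5=cap → OVERFLOW (fail)
15. enqueue(87): size=5=cap → OVERFLOW (fail)
16. enqueue(52): size=5=cap → OVERFLOW (fail)

Answer: 6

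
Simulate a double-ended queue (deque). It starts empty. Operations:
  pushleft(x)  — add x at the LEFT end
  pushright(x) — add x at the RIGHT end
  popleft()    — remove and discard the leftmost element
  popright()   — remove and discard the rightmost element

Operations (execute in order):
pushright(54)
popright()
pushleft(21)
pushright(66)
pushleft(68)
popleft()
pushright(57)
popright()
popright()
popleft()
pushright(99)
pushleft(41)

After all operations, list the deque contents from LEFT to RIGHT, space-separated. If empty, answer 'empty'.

Answer: 41 99

Derivation:
pushright(54): [54]
popright(): []
pushleft(21): [21]
pushright(66): [21, 66]
pushleft(68): [68, 21, 66]
popleft(): [21, 66]
pushright(57): [21, 66, 57]
popright(): [21, 66]
popright(): [21]
popleft(): []
pushright(99): [99]
pushleft(41): [41, 99]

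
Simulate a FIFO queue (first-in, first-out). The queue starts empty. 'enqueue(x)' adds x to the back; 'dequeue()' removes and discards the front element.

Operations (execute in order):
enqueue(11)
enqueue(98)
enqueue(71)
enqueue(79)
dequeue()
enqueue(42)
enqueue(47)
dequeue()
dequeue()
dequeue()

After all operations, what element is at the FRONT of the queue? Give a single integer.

enqueue(11): queue = [11]
enqueue(98): queue = [11, 98]
enqueue(71): queue = [11, 98, 71]
enqueue(79): queue = [11, 98, 71, 79]
dequeue(): queue = [98, 71, 79]
enqueue(42): queue = [98, 71, 79, 42]
enqueue(47): queue = [98, 71, 79, 42, 47]
dequeue(): queue = [71, 79, 42, 47]
dequeue(): queue = [79, 42, 47]
dequeue(): queue = [42, 47]

Answer: 42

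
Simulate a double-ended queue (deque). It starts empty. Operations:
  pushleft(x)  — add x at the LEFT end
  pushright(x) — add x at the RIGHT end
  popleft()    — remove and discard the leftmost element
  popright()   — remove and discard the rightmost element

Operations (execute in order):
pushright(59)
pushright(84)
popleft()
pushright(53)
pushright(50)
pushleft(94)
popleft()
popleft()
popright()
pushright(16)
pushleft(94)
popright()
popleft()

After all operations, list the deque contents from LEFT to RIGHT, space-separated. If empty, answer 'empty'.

Answer: 53

Derivation:
pushright(59): [59]
pushright(84): [59, 84]
popleft(): [84]
pushright(53): [84, 53]
pushright(50): [84, 53, 50]
pushleft(94): [94, 84, 53, 50]
popleft(): [84, 53, 50]
popleft(): [53, 50]
popright(): [53]
pushright(16): [53, 16]
pushleft(94): [94, 53, 16]
popright(): [94, 53]
popleft(): [53]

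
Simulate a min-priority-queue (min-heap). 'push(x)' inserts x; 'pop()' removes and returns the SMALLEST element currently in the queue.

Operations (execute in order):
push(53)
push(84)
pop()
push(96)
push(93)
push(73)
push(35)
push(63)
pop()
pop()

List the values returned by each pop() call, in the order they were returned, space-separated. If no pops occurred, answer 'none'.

push(53): heap contents = [53]
push(84): heap contents = [53, 84]
pop() → 53: heap contents = [84]
push(96): heap contents = [84, 96]
push(93): heap contents = [84, 93, 96]
push(73): heap contents = [73, 84, 93, 96]
push(35): heap contents = [35, 73, 84, 93, 96]
push(63): heap contents = [35, 63, 73, 84, 93, 96]
pop() → 35: heap contents = [63, 73, 84, 93, 96]
pop() → 63: heap contents = [73, 84, 93, 96]

Answer: 53 35 63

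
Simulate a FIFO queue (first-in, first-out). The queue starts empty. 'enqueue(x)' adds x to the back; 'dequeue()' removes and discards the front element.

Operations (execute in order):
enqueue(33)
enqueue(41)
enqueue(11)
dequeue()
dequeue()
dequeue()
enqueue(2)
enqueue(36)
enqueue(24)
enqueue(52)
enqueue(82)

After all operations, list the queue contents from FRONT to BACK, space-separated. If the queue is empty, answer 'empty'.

Answer: 2 36 24 52 82

Derivation:
enqueue(33): [33]
enqueue(41): [33, 41]
enqueue(11): [33, 41, 11]
dequeue(): [41, 11]
dequeue(): [11]
dequeue(): []
enqueue(2): [2]
enqueue(36): [2, 36]
enqueue(24): [2, 36, 24]
enqueue(52): [2, 36, 24, 52]
enqueue(82): [2, 36, 24, 52, 82]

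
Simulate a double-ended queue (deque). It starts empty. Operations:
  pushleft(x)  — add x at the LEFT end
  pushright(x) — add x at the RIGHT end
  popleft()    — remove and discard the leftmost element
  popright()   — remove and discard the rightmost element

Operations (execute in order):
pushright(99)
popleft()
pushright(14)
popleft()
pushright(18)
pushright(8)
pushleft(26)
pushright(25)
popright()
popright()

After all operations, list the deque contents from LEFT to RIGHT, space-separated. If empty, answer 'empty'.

pushright(99): [99]
popleft(): []
pushright(14): [14]
popleft(): []
pushright(18): [18]
pushright(8): [18, 8]
pushleft(26): [26, 18, 8]
pushright(25): [26, 18, 8, 25]
popright(): [26, 18, 8]
popright(): [26, 18]

Answer: 26 18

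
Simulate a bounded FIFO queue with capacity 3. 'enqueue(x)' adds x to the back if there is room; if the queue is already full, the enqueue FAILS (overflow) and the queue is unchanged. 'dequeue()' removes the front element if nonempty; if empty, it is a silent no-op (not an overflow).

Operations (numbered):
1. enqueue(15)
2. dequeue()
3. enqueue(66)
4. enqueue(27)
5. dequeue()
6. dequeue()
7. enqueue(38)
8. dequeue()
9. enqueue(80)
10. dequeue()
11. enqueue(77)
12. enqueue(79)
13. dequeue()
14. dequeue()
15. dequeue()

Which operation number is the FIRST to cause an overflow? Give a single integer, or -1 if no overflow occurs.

Answer: -1

Derivation:
1. enqueue(15): size=1
2. dequeue(): size=0
3. enqueue(66): size=1
4. enqueue(27): size=2
5. dequeue(): size=1
6. dequeue(): size=0
7. enqueue(38): size=1
8. dequeue(): size=0
9. enqueue(80): size=1
10. dequeue(): size=0
11. enqueue(77): size=1
12. enqueue(79): size=2
13. dequeue(): size=1
14. dequeue(): size=0
15. dequeue(): empty, no-op, size=0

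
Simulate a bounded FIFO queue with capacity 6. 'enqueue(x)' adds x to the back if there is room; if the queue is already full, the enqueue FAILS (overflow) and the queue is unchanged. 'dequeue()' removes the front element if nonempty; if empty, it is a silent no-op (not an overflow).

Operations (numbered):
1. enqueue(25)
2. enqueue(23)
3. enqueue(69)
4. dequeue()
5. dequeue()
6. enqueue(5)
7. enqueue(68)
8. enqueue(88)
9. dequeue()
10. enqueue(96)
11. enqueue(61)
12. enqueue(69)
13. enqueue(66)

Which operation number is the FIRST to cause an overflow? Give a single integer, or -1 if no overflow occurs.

Answer: 13

Derivation:
1. enqueue(25): size=1
2. enqueue(23): size=2
3. enqueue(69): size=3
4. dequeue(): size=2
5. dequeue(): size=1
6. enqueue(5): size=2
7. enqueue(68): size=3
8. enqueue(88): size=4
9. dequeue(): size=3
10. enqueue(96): size=4
11. enqueue(61): size=5
12. enqueue(69): size=6
13. enqueue(66): size=6=cap → OVERFLOW (fail)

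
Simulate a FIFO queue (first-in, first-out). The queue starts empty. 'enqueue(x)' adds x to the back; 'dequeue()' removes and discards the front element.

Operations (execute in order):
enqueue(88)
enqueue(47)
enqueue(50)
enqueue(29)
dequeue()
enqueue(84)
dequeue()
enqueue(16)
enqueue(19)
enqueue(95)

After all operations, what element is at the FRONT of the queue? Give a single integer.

Answer: 50

Derivation:
enqueue(88): queue = [88]
enqueue(47): queue = [88, 47]
enqueue(50): queue = [88, 47, 50]
enqueue(29): queue = [88, 47, 50, 29]
dequeue(): queue = [47, 50, 29]
enqueue(84): queue = [47, 50, 29, 84]
dequeue(): queue = [50, 29, 84]
enqueue(16): queue = [50, 29, 84, 16]
enqueue(19): queue = [50, 29, 84, 16, 19]
enqueue(95): queue = [50, 29, 84, 16, 19, 95]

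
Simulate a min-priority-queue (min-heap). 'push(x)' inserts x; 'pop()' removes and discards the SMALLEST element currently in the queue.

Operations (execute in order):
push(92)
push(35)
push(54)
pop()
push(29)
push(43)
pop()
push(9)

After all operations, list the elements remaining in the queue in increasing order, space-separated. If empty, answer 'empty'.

push(92): heap contents = [92]
push(35): heap contents = [35, 92]
push(54): heap contents = [35, 54, 92]
pop() → 35: heap contents = [54, 92]
push(29): heap contents = [29, 54, 92]
push(43): heap contents = [29, 43, 54, 92]
pop() → 29: heap contents = [43, 54, 92]
push(9): heap contents = [9, 43, 54, 92]

Answer: 9 43 54 92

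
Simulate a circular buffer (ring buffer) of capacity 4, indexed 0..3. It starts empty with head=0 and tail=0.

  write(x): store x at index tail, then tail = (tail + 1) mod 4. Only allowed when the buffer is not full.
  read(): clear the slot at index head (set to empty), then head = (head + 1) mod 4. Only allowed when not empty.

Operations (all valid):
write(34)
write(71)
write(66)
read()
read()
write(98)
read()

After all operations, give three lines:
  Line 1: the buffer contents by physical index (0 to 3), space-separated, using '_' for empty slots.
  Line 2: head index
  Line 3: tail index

write(34): buf=[34 _ _ _], head=0, tail=1, size=1
write(71): buf=[34 71 _ _], head=0, tail=2, size=2
write(66): buf=[34 71 66 _], head=0, tail=3, size=3
read(): buf=[_ 71 66 _], head=1, tail=3, size=2
read(): buf=[_ _ 66 _], head=2, tail=3, size=1
write(98): buf=[_ _ 66 98], head=2, tail=0, size=2
read(): buf=[_ _ _ 98], head=3, tail=0, size=1

Answer: _ _ _ 98
3
0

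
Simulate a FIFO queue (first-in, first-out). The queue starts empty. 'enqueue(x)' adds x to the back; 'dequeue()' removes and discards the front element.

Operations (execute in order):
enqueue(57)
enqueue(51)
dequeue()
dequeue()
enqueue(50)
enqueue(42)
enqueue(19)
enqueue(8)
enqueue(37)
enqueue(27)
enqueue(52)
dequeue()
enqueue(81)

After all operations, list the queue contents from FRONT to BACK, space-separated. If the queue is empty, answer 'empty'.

enqueue(57): [57]
enqueue(51): [57, 51]
dequeue(): [51]
dequeue(): []
enqueue(50): [50]
enqueue(42): [50, 42]
enqueue(19): [50, 42, 19]
enqueue(8): [50, 42, 19, 8]
enqueue(37): [50, 42, 19, 8, 37]
enqueue(27): [50, 42, 19, 8, 37, 27]
enqueue(52): [50, 42, 19, 8, 37, 27, 52]
dequeue(): [42, 19, 8, 37, 27, 52]
enqueue(81): [42, 19, 8, 37, 27, 52, 81]

Answer: 42 19 8 37 27 52 81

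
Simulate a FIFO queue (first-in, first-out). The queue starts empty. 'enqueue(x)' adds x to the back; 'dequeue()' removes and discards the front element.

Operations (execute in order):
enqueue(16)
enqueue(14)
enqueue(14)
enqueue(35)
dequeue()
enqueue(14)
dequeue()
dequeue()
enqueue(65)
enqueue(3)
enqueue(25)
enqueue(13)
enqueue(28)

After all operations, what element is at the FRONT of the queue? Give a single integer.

Answer: 35

Derivation:
enqueue(16): queue = [16]
enqueue(14): queue = [16, 14]
enqueue(14): queue = [16, 14, 14]
enqueue(35): queue = [16, 14, 14, 35]
dequeue(): queue = [14, 14, 35]
enqueue(14): queue = [14, 14, 35, 14]
dequeue(): queue = [14, 35, 14]
dequeue(): queue = [35, 14]
enqueue(65): queue = [35, 14, 65]
enqueue(3): queue = [35, 14, 65, 3]
enqueue(25): queue = [35, 14, 65, 3, 25]
enqueue(13): queue = [35, 14, 65, 3, 25, 13]
enqueue(28): queue = [35, 14, 65, 3, 25, 13, 28]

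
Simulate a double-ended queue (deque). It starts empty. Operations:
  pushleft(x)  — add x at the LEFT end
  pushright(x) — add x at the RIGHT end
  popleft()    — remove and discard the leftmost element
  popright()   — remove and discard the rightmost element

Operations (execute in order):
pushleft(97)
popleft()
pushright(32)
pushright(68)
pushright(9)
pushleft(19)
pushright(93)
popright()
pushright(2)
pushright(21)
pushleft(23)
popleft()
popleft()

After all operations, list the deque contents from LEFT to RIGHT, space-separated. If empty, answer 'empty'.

Answer: 32 68 9 2 21

Derivation:
pushleft(97): [97]
popleft(): []
pushright(32): [32]
pushright(68): [32, 68]
pushright(9): [32, 68, 9]
pushleft(19): [19, 32, 68, 9]
pushright(93): [19, 32, 68, 9, 93]
popright(): [19, 32, 68, 9]
pushright(2): [19, 32, 68, 9, 2]
pushright(21): [19, 32, 68, 9, 2, 21]
pushleft(23): [23, 19, 32, 68, 9, 2, 21]
popleft(): [19, 32, 68, 9, 2, 21]
popleft(): [32, 68, 9, 2, 21]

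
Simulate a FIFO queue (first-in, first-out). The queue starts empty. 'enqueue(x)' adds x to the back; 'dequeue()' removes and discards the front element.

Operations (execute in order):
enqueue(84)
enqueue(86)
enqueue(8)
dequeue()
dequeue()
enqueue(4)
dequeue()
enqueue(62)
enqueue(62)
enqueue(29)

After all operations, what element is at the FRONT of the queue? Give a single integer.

Answer: 4

Derivation:
enqueue(84): queue = [84]
enqueue(86): queue = [84, 86]
enqueue(8): queue = [84, 86, 8]
dequeue(): queue = [86, 8]
dequeue(): queue = [8]
enqueue(4): queue = [8, 4]
dequeue(): queue = [4]
enqueue(62): queue = [4, 62]
enqueue(62): queue = [4, 62, 62]
enqueue(29): queue = [4, 62, 62, 29]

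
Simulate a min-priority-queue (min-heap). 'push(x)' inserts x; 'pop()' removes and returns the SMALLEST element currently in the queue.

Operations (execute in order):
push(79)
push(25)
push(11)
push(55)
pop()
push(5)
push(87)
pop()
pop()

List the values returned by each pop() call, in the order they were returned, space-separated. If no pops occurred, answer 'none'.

push(79): heap contents = [79]
push(25): heap contents = [25, 79]
push(11): heap contents = [11, 25, 79]
push(55): heap contents = [11, 25, 55, 79]
pop() → 11: heap contents = [25, 55, 79]
push(5): heap contents = [5, 25, 55, 79]
push(87): heap contents = [5, 25, 55, 79, 87]
pop() → 5: heap contents = [25, 55, 79, 87]
pop() → 25: heap contents = [55, 79, 87]

Answer: 11 5 25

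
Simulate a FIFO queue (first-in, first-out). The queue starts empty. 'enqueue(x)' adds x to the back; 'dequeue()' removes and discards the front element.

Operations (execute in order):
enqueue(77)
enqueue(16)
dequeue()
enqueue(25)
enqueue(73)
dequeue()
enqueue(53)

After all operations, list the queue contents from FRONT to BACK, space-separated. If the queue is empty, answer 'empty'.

Answer: 25 73 53

Derivation:
enqueue(77): [77]
enqueue(16): [77, 16]
dequeue(): [16]
enqueue(25): [16, 25]
enqueue(73): [16, 25, 73]
dequeue(): [25, 73]
enqueue(53): [25, 73, 53]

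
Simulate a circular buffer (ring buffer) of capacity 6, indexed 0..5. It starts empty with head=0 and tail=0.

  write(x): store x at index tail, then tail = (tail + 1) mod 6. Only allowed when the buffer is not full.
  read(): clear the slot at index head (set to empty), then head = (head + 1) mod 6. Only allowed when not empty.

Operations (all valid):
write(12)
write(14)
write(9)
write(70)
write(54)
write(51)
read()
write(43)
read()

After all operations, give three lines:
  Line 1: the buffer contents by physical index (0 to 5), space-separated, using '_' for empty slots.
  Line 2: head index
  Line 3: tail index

write(12): buf=[12 _ _ _ _ _], head=0, tail=1, size=1
write(14): buf=[12 14 _ _ _ _], head=0, tail=2, size=2
write(9): buf=[12 14 9 _ _ _], head=0, tail=3, size=3
write(70): buf=[12 14 9 70 _ _], head=0, tail=4, size=4
write(54): buf=[12 14 9 70 54 _], head=0, tail=5, size=5
write(51): buf=[12 14 9 70 54 51], head=0, tail=0, size=6
read(): buf=[_ 14 9 70 54 51], head=1, tail=0, size=5
write(43): buf=[43 14 9 70 54 51], head=1, tail=1, size=6
read(): buf=[43 _ 9 70 54 51], head=2, tail=1, size=5

Answer: 43 _ 9 70 54 51
2
1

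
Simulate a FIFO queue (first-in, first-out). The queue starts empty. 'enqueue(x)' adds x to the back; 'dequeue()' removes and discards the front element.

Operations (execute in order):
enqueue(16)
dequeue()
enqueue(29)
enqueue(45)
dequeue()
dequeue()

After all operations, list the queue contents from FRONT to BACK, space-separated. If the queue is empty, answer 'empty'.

Answer: empty

Derivation:
enqueue(16): [16]
dequeue(): []
enqueue(29): [29]
enqueue(45): [29, 45]
dequeue(): [45]
dequeue(): []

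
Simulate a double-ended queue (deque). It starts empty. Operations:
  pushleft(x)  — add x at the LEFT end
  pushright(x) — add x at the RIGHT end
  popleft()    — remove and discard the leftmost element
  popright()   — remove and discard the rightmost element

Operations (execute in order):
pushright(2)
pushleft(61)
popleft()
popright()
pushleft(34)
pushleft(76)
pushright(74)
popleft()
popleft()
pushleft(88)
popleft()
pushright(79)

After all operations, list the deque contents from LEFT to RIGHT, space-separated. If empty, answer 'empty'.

Answer: 74 79

Derivation:
pushright(2): [2]
pushleft(61): [61, 2]
popleft(): [2]
popright(): []
pushleft(34): [34]
pushleft(76): [76, 34]
pushright(74): [76, 34, 74]
popleft(): [34, 74]
popleft(): [74]
pushleft(88): [88, 74]
popleft(): [74]
pushright(79): [74, 79]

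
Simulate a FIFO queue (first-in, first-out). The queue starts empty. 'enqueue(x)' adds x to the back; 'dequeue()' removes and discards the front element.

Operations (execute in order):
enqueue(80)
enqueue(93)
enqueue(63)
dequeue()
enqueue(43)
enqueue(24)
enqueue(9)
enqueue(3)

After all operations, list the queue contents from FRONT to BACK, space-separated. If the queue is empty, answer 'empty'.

enqueue(80): [80]
enqueue(93): [80, 93]
enqueue(63): [80, 93, 63]
dequeue(): [93, 63]
enqueue(43): [93, 63, 43]
enqueue(24): [93, 63, 43, 24]
enqueue(9): [93, 63, 43, 24, 9]
enqueue(3): [93, 63, 43, 24, 9, 3]

Answer: 93 63 43 24 9 3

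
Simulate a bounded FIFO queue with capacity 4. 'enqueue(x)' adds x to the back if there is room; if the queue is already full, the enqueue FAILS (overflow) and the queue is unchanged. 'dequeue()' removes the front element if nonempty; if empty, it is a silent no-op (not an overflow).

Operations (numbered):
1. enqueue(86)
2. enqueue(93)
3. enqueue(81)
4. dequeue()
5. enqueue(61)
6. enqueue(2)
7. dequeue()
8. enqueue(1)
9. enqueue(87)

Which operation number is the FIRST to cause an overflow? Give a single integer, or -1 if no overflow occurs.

1. enqueue(86): size=1
2. enqueue(93): size=2
3. enqueue(81): size=3
4. dequeue(): size=2
5. enqueue(61): size=3
6. enqueue(2): size=4
7. dequeue(): size=3
8. enqueue(1): size=4
9. enqueue(87): size=4=cap → OVERFLOW (fail)

Answer: 9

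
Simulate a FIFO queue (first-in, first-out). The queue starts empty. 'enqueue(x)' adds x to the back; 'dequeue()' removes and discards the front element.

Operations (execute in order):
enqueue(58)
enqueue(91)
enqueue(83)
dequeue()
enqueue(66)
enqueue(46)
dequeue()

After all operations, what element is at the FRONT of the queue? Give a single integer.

enqueue(58): queue = [58]
enqueue(91): queue = [58, 91]
enqueue(83): queue = [58, 91, 83]
dequeue(): queue = [91, 83]
enqueue(66): queue = [91, 83, 66]
enqueue(46): queue = [91, 83, 66, 46]
dequeue(): queue = [83, 66, 46]

Answer: 83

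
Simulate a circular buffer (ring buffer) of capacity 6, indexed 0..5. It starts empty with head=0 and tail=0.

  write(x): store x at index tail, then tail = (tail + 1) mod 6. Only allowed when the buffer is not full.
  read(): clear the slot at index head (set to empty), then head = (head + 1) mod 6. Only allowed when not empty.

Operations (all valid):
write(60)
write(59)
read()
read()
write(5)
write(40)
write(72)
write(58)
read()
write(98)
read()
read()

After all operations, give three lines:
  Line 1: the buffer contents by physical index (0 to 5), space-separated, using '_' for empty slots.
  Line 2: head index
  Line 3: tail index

write(60): buf=[60 _ _ _ _ _], head=0, tail=1, size=1
write(59): buf=[60 59 _ _ _ _], head=0, tail=2, size=2
read(): buf=[_ 59 _ _ _ _], head=1, tail=2, size=1
read(): buf=[_ _ _ _ _ _], head=2, tail=2, size=0
write(5): buf=[_ _ 5 _ _ _], head=2, tail=3, size=1
write(40): buf=[_ _ 5 40 _ _], head=2, tail=4, size=2
write(72): buf=[_ _ 5 40 72 _], head=2, tail=5, size=3
write(58): buf=[_ _ 5 40 72 58], head=2, tail=0, size=4
read(): buf=[_ _ _ 40 72 58], head=3, tail=0, size=3
write(98): buf=[98 _ _ 40 72 58], head=3, tail=1, size=4
read(): buf=[98 _ _ _ 72 58], head=4, tail=1, size=3
read(): buf=[98 _ _ _ _ 58], head=5, tail=1, size=2

Answer: 98 _ _ _ _ 58
5
1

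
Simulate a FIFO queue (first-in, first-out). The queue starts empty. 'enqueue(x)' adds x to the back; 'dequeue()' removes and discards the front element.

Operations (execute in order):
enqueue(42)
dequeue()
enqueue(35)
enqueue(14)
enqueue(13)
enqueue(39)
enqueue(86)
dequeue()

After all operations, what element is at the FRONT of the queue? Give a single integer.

enqueue(42): queue = [42]
dequeue(): queue = []
enqueue(35): queue = [35]
enqueue(14): queue = [35, 14]
enqueue(13): queue = [35, 14, 13]
enqueue(39): queue = [35, 14, 13, 39]
enqueue(86): queue = [35, 14, 13, 39, 86]
dequeue(): queue = [14, 13, 39, 86]

Answer: 14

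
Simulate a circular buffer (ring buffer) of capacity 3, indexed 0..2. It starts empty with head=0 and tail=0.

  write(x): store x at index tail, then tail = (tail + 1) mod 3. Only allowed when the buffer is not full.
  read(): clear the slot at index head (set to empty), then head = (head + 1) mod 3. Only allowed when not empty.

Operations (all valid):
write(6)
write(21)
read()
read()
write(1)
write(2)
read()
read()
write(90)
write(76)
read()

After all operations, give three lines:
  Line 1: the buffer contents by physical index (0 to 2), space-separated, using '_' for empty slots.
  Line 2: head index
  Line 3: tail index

write(6): buf=[6 _ _], head=0, tail=1, size=1
write(21): buf=[6 21 _], head=0, tail=2, size=2
read(): buf=[_ 21 _], head=1, tail=2, size=1
read(): buf=[_ _ _], head=2, tail=2, size=0
write(1): buf=[_ _ 1], head=2, tail=0, size=1
write(2): buf=[2 _ 1], head=2, tail=1, size=2
read(): buf=[2 _ _], head=0, tail=1, size=1
read(): buf=[_ _ _], head=1, tail=1, size=0
write(90): buf=[_ 90 _], head=1, tail=2, size=1
write(76): buf=[_ 90 76], head=1, tail=0, size=2
read(): buf=[_ _ 76], head=2, tail=0, size=1

Answer: _ _ 76
2
0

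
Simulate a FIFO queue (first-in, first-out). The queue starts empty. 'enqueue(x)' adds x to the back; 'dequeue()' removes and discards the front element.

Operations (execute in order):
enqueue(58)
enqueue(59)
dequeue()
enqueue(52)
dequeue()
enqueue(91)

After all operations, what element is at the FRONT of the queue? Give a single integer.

Answer: 52

Derivation:
enqueue(58): queue = [58]
enqueue(59): queue = [58, 59]
dequeue(): queue = [59]
enqueue(52): queue = [59, 52]
dequeue(): queue = [52]
enqueue(91): queue = [52, 91]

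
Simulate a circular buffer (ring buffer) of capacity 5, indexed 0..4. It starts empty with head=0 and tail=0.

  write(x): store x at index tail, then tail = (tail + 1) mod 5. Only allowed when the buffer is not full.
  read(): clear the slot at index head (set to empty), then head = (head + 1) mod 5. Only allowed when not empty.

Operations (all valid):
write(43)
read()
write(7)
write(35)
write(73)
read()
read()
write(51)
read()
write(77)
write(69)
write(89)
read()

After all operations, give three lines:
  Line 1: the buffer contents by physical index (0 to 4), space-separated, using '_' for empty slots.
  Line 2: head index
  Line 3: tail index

Answer: 77 69 89 _ _
0
3

Derivation:
write(43): buf=[43 _ _ _ _], head=0, tail=1, size=1
read(): buf=[_ _ _ _ _], head=1, tail=1, size=0
write(7): buf=[_ 7 _ _ _], head=1, tail=2, size=1
write(35): buf=[_ 7 35 _ _], head=1, tail=3, size=2
write(73): buf=[_ 7 35 73 _], head=1, tail=4, size=3
read(): buf=[_ _ 35 73 _], head=2, tail=4, size=2
read(): buf=[_ _ _ 73 _], head=3, tail=4, size=1
write(51): buf=[_ _ _ 73 51], head=3, tail=0, size=2
read(): buf=[_ _ _ _ 51], head=4, tail=0, size=1
write(77): buf=[77 _ _ _ 51], head=4, tail=1, size=2
write(69): buf=[77 69 _ _ 51], head=4, tail=2, size=3
write(89): buf=[77 69 89 _ 51], head=4, tail=3, size=4
read(): buf=[77 69 89 _ _], head=0, tail=3, size=3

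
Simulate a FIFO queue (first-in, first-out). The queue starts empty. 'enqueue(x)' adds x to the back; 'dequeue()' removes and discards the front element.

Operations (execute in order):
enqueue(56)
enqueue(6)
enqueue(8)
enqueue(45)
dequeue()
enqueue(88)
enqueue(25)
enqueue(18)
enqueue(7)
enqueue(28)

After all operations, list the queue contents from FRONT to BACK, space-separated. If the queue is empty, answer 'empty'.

Answer: 6 8 45 88 25 18 7 28

Derivation:
enqueue(56): [56]
enqueue(6): [56, 6]
enqueue(8): [56, 6, 8]
enqueue(45): [56, 6, 8, 45]
dequeue(): [6, 8, 45]
enqueue(88): [6, 8, 45, 88]
enqueue(25): [6, 8, 45, 88, 25]
enqueue(18): [6, 8, 45, 88, 25, 18]
enqueue(7): [6, 8, 45, 88, 25, 18, 7]
enqueue(28): [6, 8, 45, 88, 25, 18, 7, 28]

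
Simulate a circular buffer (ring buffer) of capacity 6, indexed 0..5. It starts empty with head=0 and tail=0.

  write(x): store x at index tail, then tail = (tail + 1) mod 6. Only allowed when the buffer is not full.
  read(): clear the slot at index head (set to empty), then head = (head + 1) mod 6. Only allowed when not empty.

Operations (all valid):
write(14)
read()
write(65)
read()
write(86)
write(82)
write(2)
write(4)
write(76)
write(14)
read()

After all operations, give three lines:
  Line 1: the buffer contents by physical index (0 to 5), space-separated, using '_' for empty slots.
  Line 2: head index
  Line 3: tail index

write(14): buf=[14 _ _ _ _ _], head=0, tail=1, size=1
read(): buf=[_ _ _ _ _ _], head=1, tail=1, size=0
write(65): buf=[_ 65 _ _ _ _], head=1, tail=2, size=1
read(): buf=[_ _ _ _ _ _], head=2, tail=2, size=0
write(86): buf=[_ _ 86 _ _ _], head=2, tail=3, size=1
write(82): buf=[_ _ 86 82 _ _], head=2, tail=4, size=2
write(2): buf=[_ _ 86 82 2 _], head=2, tail=5, size=3
write(4): buf=[_ _ 86 82 2 4], head=2, tail=0, size=4
write(76): buf=[76 _ 86 82 2 4], head=2, tail=1, size=5
write(14): buf=[76 14 86 82 2 4], head=2, tail=2, size=6
read(): buf=[76 14 _ 82 2 4], head=3, tail=2, size=5

Answer: 76 14 _ 82 2 4
3
2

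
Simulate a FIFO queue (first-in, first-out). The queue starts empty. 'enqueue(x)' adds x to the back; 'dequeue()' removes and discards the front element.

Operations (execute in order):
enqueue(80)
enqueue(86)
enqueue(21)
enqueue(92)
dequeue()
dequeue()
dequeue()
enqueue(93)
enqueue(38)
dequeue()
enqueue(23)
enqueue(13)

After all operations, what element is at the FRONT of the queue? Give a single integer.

enqueue(80): queue = [80]
enqueue(86): queue = [80, 86]
enqueue(21): queue = [80, 86, 21]
enqueue(92): queue = [80, 86, 21, 92]
dequeue(): queue = [86, 21, 92]
dequeue(): queue = [21, 92]
dequeue(): queue = [92]
enqueue(93): queue = [92, 93]
enqueue(38): queue = [92, 93, 38]
dequeue(): queue = [93, 38]
enqueue(23): queue = [93, 38, 23]
enqueue(13): queue = [93, 38, 23, 13]

Answer: 93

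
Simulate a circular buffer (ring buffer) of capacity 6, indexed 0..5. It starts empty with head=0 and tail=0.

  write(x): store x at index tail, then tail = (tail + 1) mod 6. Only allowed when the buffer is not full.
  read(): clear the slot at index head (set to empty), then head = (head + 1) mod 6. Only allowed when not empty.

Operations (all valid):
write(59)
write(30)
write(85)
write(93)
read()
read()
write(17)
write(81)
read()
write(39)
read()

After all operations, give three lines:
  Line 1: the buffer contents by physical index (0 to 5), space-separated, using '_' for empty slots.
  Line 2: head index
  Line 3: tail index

write(59): buf=[59 _ _ _ _ _], head=0, tail=1, size=1
write(30): buf=[59 30 _ _ _ _], head=0, tail=2, size=2
write(85): buf=[59 30 85 _ _ _], head=0, tail=3, size=3
write(93): buf=[59 30 85 93 _ _], head=0, tail=4, size=4
read(): buf=[_ 30 85 93 _ _], head=1, tail=4, size=3
read(): buf=[_ _ 85 93 _ _], head=2, tail=4, size=2
write(17): buf=[_ _ 85 93 17 _], head=2, tail=5, size=3
write(81): buf=[_ _ 85 93 17 81], head=2, tail=0, size=4
read(): buf=[_ _ _ 93 17 81], head=3, tail=0, size=3
write(39): buf=[39 _ _ 93 17 81], head=3, tail=1, size=4
read(): buf=[39 _ _ _ 17 81], head=4, tail=1, size=3

Answer: 39 _ _ _ 17 81
4
1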